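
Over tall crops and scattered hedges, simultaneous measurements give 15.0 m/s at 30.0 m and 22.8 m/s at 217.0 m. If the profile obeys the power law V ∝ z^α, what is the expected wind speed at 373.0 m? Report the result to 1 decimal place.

First find α: α = ln(V₂/V₁)/ln(z₂/z₁) = ln(22.8/15.0)/ln(217.0/30.0) = 0.41871/1.97870 = 0.2116
Extrapolate from 217.0 m to 373.0 m: V₃ = 22.8 × (373.0/217.0)^0.2116 = 22.8 × 1.1215 = 25.5691 m/s

25.6 m/s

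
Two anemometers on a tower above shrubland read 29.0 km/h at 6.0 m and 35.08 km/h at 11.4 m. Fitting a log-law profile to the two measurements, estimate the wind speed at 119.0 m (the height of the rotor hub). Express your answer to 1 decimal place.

Log law: V ∝ ln(z/z₀). From the pair, with r = V₁/V₂ = 0.82668,
ln z₀ = (ln z₁ − r·ln z₂)/(1 − r) = (1.7918 − 0.82668×2.4336)/0.17332 = -1.2697 → z₀ = 0.2809 m
V₃ = V₁ · ln(z₃/z₀)/ln(z₁/z₀) = 29.0 × 6.0488/3.0615 = 57.2980 km/h

57.3 km/h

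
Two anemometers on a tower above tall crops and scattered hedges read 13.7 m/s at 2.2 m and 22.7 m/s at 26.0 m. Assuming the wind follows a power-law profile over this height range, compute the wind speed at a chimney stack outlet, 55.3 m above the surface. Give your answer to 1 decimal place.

26.5 m/s

First find α: α = ln(V₂/V₁)/ln(z₂/z₁) = ln(22.7/13.7)/ln(26.0/2.2) = 0.50497/2.46964 = 0.2045
Extrapolate from 26.0 m to 55.3 m: V₃ = 22.7 × (55.3/26.0)^0.2045 = 22.7 × 1.1669 = 26.4875 m/s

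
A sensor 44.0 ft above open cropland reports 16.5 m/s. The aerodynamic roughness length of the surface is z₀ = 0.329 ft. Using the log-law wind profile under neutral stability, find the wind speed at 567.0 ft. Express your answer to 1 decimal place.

Log law: V(z) ∝ ln(z/z₀), so V₂/V₁ = ln(z₂/z₀) / ln(z₁/z₀).
ln(567.0/0.329) = 7.4521, ln(44.0/0.329) = 4.8959
V₂ = 16.5 × 7.4521/4.8959 = 16.5 × 1.5221 = 25.1147 m/s

25.1 m/s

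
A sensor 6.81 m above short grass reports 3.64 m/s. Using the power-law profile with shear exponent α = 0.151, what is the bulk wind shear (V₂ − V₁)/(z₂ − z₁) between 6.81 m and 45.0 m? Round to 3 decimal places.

Power law: V₂ = V₁ · (z₂/z₁)^α = 3.64 × (6.6079)^0.151 = 4.8410 m/s
ΔV/Δz = (4.8410 − 3.64)/(45.0 − 6.81) = 1.2010/38.1900 = 0.03145 m/s/m

0.031 m/s/m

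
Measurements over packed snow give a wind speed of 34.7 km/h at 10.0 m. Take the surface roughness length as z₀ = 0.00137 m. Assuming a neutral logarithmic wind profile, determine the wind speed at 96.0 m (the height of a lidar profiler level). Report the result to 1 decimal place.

Log law: V(z) ∝ ln(z/z₀), so V₂/V₁ = ln(z₂/z₀) / ln(z₁/z₀).
ln(96.0/0.00137) = 11.1573, ln(10.0/0.00137) = 8.8955
V₂ = 34.7 × 11.1573/8.8955 = 34.7 × 1.2543 = 43.5228 km/h

43.5 km/h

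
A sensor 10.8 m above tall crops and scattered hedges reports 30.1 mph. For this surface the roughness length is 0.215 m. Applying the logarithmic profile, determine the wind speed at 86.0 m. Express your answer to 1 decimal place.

Log law: V(z) ∝ ln(z/z₀), so V₂/V₁ = ln(z₂/z₀) / ln(z₁/z₀).
ln(86.0/0.215) = 5.9915, ln(10.8/0.215) = 3.9167
V₂ = 30.1 × 5.9915/3.9167 = 30.1 × 1.5297 = 46.0451 mph

46.0 mph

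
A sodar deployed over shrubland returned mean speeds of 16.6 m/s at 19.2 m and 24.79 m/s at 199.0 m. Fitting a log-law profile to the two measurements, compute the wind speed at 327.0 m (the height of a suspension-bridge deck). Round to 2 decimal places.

Log law: V ∝ ln(z/z₀). From the pair, with r = V₁/V₂ = 0.66962,
ln z₀ = (ln z₁ − r·ln z₂)/(1 − r) = (2.9549 − 0.66962×5.2933)/0.33038 = -1.7847 → z₀ = 0.1678 m
V₃ = V₁ · ln(z₃/z₀)/ln(z₁/z₀) = 16.6 × 7.5747/4.7396 = 26.5295 m/s

26.53 m/s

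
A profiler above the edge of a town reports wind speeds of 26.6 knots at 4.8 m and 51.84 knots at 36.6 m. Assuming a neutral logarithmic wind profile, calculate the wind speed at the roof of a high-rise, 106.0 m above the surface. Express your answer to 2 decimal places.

Log law: V ∝ ln(z/z₀). From the pair, with r = V₁/V₂ = 0.51312,
ln z₀ = (ln z₁ − r·ln z₂)/(1 − r) = (1.5686 − 0.51312×3.6000)/0.48688 = -0.5723 → z₀ = 0.5642 m
V₃ = V₁ · ln(z₃/z₀)/ln(z₁/z₀) = 26.6 × 5.2357/2.1409 = 65.0523 knots

65.05 knots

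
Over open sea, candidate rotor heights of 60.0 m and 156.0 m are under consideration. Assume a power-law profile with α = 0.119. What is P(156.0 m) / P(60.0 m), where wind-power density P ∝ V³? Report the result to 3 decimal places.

1.407

Speed ratio: V_B/V_A = (z_B/z_A)^α = (156.0/60.0)^0.119 = (2.6000)^0.119 = 1.12042
Power-density ratio: P_B/P_A = (V_B/V_A)³ = (1.12042)³ = 1.40652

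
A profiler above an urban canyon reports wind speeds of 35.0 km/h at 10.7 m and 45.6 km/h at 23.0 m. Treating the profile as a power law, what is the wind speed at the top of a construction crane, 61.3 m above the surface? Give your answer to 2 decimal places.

First find α: α = ln(V₂/V₁)/ln(z₂/z₁) = ln(45.6/35.0)/ln(23.0/10.7) = 0.26456/0.76525 = 0.3457
Extrapolate from 23.0 m to 61.3 m: V₃ = 45.6 × (61.3/23.0)^0.3457 = 45.6 × 1.4034 = 63.9952 km/h

64.00 km/h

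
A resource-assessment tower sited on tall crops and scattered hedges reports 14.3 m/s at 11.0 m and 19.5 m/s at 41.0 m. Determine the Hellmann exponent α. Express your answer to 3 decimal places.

α ≈ 0.236

Power law: V₂/V₁ = (z₂/z₁)^α ⇒ α = ln(V₂/V₁) / ln(z₂/z₁)
α = ln(19.5/14.3) / ln(41.0/11.0) = ln(1.3636) / ln(3.7273)
  = 0.31015 / 1.31568 = 0.23574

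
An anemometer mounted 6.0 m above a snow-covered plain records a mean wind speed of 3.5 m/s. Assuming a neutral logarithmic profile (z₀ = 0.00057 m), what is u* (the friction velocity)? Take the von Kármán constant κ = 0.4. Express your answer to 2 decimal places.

Log law: V(z) = (u*/κ) · ln(z/z₀) ⇒ u* = κ · V / ln(z/z₀)
u* = 0.4 × 3.5 / ln(6.0/0.00057) = 0.4 × 3.5 / 9.2616
   = 1.4000 / 9.2616 = 0.1512 m/s

u* ≈ 0.15 m/s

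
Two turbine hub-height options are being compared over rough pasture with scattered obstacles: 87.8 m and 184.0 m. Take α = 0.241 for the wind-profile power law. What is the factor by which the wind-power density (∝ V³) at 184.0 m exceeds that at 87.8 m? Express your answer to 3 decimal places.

1.707

Speed ratio: V_B/V_A = (z_B/z_A)^α = (184.0/87.8)^0.241 = (2.0957)^0.241 = 1.19520
Power-density ratio: P_B/P_A = (V_B/V_A)³ = (1.19520)³ = 1.70733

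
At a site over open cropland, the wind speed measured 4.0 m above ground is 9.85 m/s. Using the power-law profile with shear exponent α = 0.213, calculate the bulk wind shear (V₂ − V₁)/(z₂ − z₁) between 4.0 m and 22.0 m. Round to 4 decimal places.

0.2396 m/s/m

Power law: V₂ = V₁ · (z₂/z₁)^α = 9.85 × (5.5000)^0.213 = 14.1623 m/s
ΔV/Δz = (14.1623 − 9.85)/(22.0 − 4.0) = 4.3123/18.0000 = 0.23957 m/s/m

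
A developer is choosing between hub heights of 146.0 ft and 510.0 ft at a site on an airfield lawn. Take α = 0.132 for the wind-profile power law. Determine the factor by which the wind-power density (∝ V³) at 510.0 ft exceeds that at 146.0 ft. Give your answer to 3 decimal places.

Speed ratio: V_B/V_A = (z_B/z_A)^α = (510.0/146.0)^0.132 = (3.4932)^0.132 = 1.17952
Power-density ratio: P_B/P_A = (V_B/V_A)³ = (1.17952)³ = 1.64102

1.641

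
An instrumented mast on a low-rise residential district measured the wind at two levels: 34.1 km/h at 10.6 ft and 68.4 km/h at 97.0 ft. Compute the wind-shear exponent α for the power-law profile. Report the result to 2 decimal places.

α ≈ 0.31

Power law: V₂/V₁ = (z₂/z₁)^α ⇒ α = ln(V₂/V₁) / ln(z₂/z₁)
α = ln(68.4/34.1) / ln(97.0/10.6) = ln(2.0059) / ln(9.1509)
  = 0.69608 / 2.21386 = 0.31442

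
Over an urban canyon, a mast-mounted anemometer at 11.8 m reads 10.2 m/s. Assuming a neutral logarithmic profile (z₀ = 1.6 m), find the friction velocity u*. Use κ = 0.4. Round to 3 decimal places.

Log law: V(z) = (u*/κ) · ln(z/z₀) ⇒ u* = κ · V / ln(z/z₀)
u* = 0.4 × 10.2 / ln(11.8/1.6) = 0.4 × 10.2 / 1.9981
   = 4.0800 / 1.9981 = 2.0419 m/s

u* ≈ 2.042 m/s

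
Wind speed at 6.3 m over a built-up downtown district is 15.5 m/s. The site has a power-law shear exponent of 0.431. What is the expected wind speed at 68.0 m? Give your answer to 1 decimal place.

Power-law profile: V₂ = V₁ · (z₂/z₁)^α
V₂ = 15.5 × (68.0/6.3)^0.431 = 15.5 × (10.7937)^0.431
    = 15.5 × 2.7880 = 43.2143 m/s

43.2 m/s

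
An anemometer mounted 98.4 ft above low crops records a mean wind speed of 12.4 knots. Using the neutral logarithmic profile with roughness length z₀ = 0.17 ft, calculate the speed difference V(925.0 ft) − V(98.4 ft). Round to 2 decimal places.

Log law: V₂ = V₁ · ln(z₂/z₀)/ln(z₁/z₀) = 12.4 × 8.6018/6.3610 = 16.7681 knots
ΔV = 16.7681 − 12.4 = 4.3681 knots

4.37 knots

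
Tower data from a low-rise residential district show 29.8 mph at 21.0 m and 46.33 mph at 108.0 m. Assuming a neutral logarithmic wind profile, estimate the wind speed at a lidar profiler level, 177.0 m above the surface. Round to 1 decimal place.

51.3 mph

Log law: V ∝ ln(z/z₀). From the pair, with r = V₁/V₂ = 0.64321,
ln z₀ = (ln z₁ − r·ln z₂)/(1 − r) = (3.0445 − 0.64321×4.6821)/0.35679 = 0.0923 → z₀ = 1.097 m
V₃ = V₁ · ln(z₃/z₀)/ln(z₁/z₀) = 29.8 × 5.0839/2.9523 = 51.3166 mph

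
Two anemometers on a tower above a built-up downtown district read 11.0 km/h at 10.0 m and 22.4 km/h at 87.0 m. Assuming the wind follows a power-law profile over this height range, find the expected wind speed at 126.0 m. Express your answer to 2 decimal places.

First find α: α = ln(V₂/V₁)/ln(z₂/z₁) = ln(22.4/11.0)/ln(87.0/10.0) = 0.71117/2.16332 = 0.3287
Extrapolate from 87.0 m to 126.0 m: V₃ = 22.4 × (126.0/87.0)^0.3287 = 22.4 × 1.1295 = 25.3003 km/h

25.30 km/h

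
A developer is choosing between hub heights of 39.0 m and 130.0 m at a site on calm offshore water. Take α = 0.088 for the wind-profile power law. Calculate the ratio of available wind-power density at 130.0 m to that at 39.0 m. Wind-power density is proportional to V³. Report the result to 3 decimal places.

Speed ratio: V_B/V_A = (z_B/z_A)^α = (130.0/39.0)^0.088 = (3.3333)^0.088 = 1.11177
Power-density ratio: P_B/P_A = (V_B/V_A)³ = (1.11177)³ = 1.37417

1.374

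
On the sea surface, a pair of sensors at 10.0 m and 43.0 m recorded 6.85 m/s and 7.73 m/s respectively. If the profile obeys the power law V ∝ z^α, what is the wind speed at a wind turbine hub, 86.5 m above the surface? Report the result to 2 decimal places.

First find α: α = ln(V₂/V₁)/ln(z₂/z₁) = ln(7.73/6.85)/ln(43.0/10.0) = 0.12086/1.45862 = 0.0829
Extrapolate from 43.0 m to 86.5 m: V₃ = 7.73 × (86.5/43.0)^0.0829 = 7.73 × 1.0596 = 8.1909 m/s

8.19 m/s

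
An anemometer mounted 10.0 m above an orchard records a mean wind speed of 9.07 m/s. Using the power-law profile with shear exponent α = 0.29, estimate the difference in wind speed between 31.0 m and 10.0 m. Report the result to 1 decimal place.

3.5 m/s

Power law: V₂ = V₁ · (z₂/z₁)^α = 9.07 × (3.1000)^0.29 = 12.5922 m/s
ΔV = 12.5922 − 9.07 = 3.5222 m/s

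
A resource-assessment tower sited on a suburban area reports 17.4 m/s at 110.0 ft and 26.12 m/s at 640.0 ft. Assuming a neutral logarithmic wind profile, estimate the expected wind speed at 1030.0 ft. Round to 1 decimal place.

Log law: V ∝ ln(z/z₀). From the pair, with r = V₁/V₂ = 0.66616,
ln z₀ = (ln z₁ − r·ln z₂)/(1 − r) = (4.7005 − 0.66616×6.4615)/0.33384 = 1.1866 → z₀ = 3.276 ft
V₃ = V₁ · ln(z₃/z₀)/ln(z₁/z₀) = 17.4 × 5.7507/3.5139 = 28.4763 m/s

28.5 m/s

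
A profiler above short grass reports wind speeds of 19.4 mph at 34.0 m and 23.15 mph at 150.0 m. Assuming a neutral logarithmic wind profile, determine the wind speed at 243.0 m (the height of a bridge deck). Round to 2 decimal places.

24.37 mph

Log law: V ∝ ln(z/z₀). From the pair, with r = V₁/V₂ = 0.83801,
ln z₀ = (ln z₁ − r·ln z₂)/(1 − r) = (3.5264 − 0.83801×5.0106)/0.16199 = -4.1523 → z₀ = 0.01573 m
V₃ = V₁ · ln(z₃/z₀)/ln(z₁/z₀) = 19.4 × 9.6453/7.6786 = 24.3688 mph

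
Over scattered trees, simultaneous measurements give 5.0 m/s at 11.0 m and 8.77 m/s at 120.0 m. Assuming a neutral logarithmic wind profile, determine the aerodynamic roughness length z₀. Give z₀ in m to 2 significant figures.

z₀ ≈ 0.46 m

Log law: V(z) ∝ ln(z/z₀). With r = V₁/V₂ = 5.0/8.77 = 0.57013,
r · ln(z₂/z₀) = ln(z₁/z₀) ⇒ ln z₀ = (ln z₁ − r·ln z₂)/(1 − r)
ln z₀ = (2.39790 − 0.57013×4.78749) / 0.42987 = -0.7713
z₀ = exp(-0.7713) = 0.4624 m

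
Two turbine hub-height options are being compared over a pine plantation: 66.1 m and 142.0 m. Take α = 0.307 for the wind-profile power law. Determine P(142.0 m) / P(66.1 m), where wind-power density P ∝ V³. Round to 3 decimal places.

Speed ratio: V_B/V_A = (z_B/z_A)^α = (142.0/66.1)^0.307 = (2.1483)^0.307 = 1.26459
Power-density ratio: P_B/P_A = (V_B/V_A)³ = (1.26459)³ = 2.02233

2.022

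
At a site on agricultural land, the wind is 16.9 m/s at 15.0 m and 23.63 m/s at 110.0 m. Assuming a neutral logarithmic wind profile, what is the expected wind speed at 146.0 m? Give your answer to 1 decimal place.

Log law: V ∝ ln(z/z₀). From the pair, with r = V₁/V₂ = 0.71519,
ln z₀ = (ln z₁ − r·ln z₂)/(1 − r) = (2.7081 − 0.71519×4.7005)/0.28481 = -2.2952 → z₀ = 0.1007 m
V₃ = V₁ · ln(z₃/z₀)/ln(z₁/z₀) = 16.9 × 7.2788/5.0033 = 24.5863 m/s

24.6 m/s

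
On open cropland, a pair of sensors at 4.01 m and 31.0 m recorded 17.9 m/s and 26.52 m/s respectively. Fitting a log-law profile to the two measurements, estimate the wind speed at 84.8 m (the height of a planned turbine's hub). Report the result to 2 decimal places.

Log law: V ∝ ln(z/z₀). From the pair, with r = V₁/V₂ = 0.67496,
ln z₀ = (ln z₁ − r·ln z₂)/(1 − r) = (1.3888 − 0.67496×3.4340)/0.32504 = -2.8582 → z₀ = 0.05737 m
V₃ = V₁ · ln(z₃/z₀)/ln(z₁/z₀) = 17.9 × 7.2985/4.2470 = 30.7613 m/s

30.76 m/s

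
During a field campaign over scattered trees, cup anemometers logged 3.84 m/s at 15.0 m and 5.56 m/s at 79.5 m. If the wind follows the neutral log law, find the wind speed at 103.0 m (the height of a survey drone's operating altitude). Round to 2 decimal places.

Log law: V ∝ ln(z/z₀). From the pair, with r = V₁/V₂ = 0.69065,
ln z₀ = (ln z₁ − r·ln z₂)/(1 − r) = (2.7081 − 0.69065×4.3758)/0.30935 = -1.0152 → z₀ = 0.3623 m
V₃ = V₁ · ln(z₃/z₀)/ln(z₁/z₀) = 3.84 × 5.6499/3.7233 = 5.8271 m/s

5.83 m/s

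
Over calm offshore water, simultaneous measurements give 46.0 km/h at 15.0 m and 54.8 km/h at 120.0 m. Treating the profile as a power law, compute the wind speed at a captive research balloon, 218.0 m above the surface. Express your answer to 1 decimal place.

First find α: α = ln(V₂/V₁)/ln(z₂/z₁) = ln(54.8/46.0)/ln(120.0/15.0) = 0.17505/2.07944 = 0.0842
Extrapolate from 120.0 m to 218.0 m: V₃ = 54.8 × (218.0/120.0)^0.0842 = 54.8 × 1.0515 = 57.6244 km/h

57.6 km/h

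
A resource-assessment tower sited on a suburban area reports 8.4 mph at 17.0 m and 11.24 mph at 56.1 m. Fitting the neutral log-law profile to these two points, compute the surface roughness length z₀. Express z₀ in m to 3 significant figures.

z₀ ≈ 0.498 m

Log law: V(z) ∝ ln(z/z₀). With r = V₁/V₂ = 8.4/11.24 = 0.74733,
r · ln(z₂/z₀) = ln(z₁/z₀) ⇒ ln z₀ = (ln z₁ − r·ln z₂)/(1 − r)
ln z₀ = (2.83321 − 0.74733×4.02714) / 0.25267 = -0.6981
z₀ = exp(-0.6981) = 0.4975 m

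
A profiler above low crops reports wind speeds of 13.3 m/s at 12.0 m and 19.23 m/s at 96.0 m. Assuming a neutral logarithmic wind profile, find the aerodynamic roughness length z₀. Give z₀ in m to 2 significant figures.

z₀ ≈ 0.11 m

Log law: V(z) ∝ ln(z/z₀). With r = V₁/V₂ = 13.3/19.23 = 0.69163,
r · ln(z₂/z₀) = ln(z₁/z₀) ⇒ ln z₀ = (ln z₁ − r·ln z₂)/(1 − r)
ln z₀ = (2.48491 − 0.69163×4.56435) / 0.30837 = -2.1789
z₀ = exp(-2.1789) = 0.1132 m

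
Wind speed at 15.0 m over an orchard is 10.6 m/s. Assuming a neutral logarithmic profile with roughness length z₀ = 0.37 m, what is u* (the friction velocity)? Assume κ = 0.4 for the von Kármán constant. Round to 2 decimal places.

u* ≈ 1.15 m/s

Log law: V(z) = (u*/κ) · ln(z/z₀) ⇒ u* = κ · V / ln(z/z₀)
u* = 0.4 × 10.6 / ln(15.0/0.37) = 0.4 × 10.6 / 3.7023
   = 4.2400 / 3.7023 = 1.1452 m/s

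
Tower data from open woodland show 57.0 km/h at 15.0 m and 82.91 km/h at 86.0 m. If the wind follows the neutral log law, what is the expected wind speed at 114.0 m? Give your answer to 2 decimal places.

Log law: V ∝ ln(z/z₀). From the pair, with r = V₁/V₂ = 0.68749,
ln z₀ = (ln z₁ − r·ln z₂)/(1 − r) = (2.7081 − 0.68749×4.4543)/0.31251 = -1.1337 → z₀ = 0.3219 m
V₃ = V₁ · ln(z₃/z₀)/ln(z₁/z₀) = 57.0 × 5.8699/3.8417 = 87.0919 km/h

87.09 km/h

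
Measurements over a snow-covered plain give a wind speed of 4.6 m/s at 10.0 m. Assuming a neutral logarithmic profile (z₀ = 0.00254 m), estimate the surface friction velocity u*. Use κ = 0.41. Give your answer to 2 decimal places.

u* ≈ 0.23 m/s

Log law: V(z) = (u*/κ) · ln(z/z₀) ⇒ u* = κ · V / ln(z/z₀)
u* = 0.41 × 4.6 / ln(10.0/0.00254) = 0.41 × 4.6 / 8.2782
   = 1.8860 / 8.2782 = 0.2278 m/s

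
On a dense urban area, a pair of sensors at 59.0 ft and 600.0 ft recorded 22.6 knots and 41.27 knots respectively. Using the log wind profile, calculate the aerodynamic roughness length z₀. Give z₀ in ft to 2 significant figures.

Log law: V(z) ∝ ln(z/z₀). With r = V₁/V₂ = 22.6/41.27 = 0.54761,
r · ln(z₂/z₀) = ln(z₁/z₀) ⇒ ln z₀ = (ln z₁ − r·ln z₂)/(1 − r)
ln z₀ = (4.07754 − 0.54761×6.39693) / 0.45239 = 1.2699
z₀ = exp(1.2699) = 3.561 ft

z₀ ≈ 3.6 ft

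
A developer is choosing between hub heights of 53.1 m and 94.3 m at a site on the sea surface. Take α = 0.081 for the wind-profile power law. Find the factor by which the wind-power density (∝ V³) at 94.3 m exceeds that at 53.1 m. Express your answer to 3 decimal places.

1.150

Speed ratio: V_B/V_A = (z_B/z_A)^α = (94.3/53.1)^0.081 = (1.7759)^0.081 = 1.04762
Power-density ratio: P_B/P_A = (V_B/V_A)³ = (1.04762)³ = 1.14976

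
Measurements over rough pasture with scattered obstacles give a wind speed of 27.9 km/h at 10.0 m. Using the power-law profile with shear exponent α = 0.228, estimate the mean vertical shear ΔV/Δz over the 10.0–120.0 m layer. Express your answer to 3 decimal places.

0.193 km/h/m

Power law: V₂ = V₁ · (z₂/z₁)^α = 27.9 × (12.0000)^0.228 = 49.1652 km/h
ΔV/Δz = (49.1652 − 27.9)/(120.0 − 10.0) = 21.2652/110.0000 = 0.19332 km/h/m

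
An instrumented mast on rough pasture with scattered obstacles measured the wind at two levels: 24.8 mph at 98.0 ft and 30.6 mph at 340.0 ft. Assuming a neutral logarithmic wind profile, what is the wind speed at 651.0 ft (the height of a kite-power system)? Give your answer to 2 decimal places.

Log law: V ∝ ln(z/z₀). From the pair, with r = V₁/V₂ = 0.81046,
ln z₀ = (ln z₁ − r·ln z₂)/(1 − r) = (4.5850 − 0.81046×5.8289)/0.18954 = -0.7341 → z₀ = 0.4799 ft
V₃ = V₁ · ln(z₃/z₀)/ln(z₁/z₀) = 24.8 × 7.2126/5.3191 = 33.6286 mph

33.63 mph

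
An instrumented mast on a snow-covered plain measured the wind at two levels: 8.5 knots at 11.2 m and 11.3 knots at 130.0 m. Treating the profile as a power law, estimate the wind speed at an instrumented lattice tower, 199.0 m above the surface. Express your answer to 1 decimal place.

11.9 knots

First find α: α = ln(V₂/V₁)/ln(z₂/z₁) = ln(11.3/8.5)/ln(130.0/11.2) = 0.28474/2.45162 = 0.1161
Extrapolate from 130.0 m to 199.0 m: V₃ = 11.3 × (199.0/130.0)^0.1161 = 11.3 × 1.0507 = 11.8728 knots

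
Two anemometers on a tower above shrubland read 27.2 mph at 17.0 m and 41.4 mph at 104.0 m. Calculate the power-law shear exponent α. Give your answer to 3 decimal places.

α ≈ 0.232

Power law: V₂/V₁ = (z₂/z₁)^α ⇒ α = ln(V₂/V₁) / ln(z₂/z₁)
α = ln(41.4/27.2) / ln(104.0/17.0) = ln(1.5221) / ln(6.1176)
  = 0.42006 / 1.81118 = 0.23193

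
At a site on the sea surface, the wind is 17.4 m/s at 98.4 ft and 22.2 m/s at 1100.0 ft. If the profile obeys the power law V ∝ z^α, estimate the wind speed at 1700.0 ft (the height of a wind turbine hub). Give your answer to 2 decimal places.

23.20 m/s

First find α: α = ln(V₂/V₁)/ln(z₂/z₁) = ln(22.2/17.4)/ln(1100.0/98.4) = 0.24362/2.41402 = 0.1009
Extrapolate from 1100.0 ft to 1700.0 ft: V₃ = 22.2 × (1700.0/1100.0)^0.1009 = 22.2 × 1.0449 = 23.1970 m/s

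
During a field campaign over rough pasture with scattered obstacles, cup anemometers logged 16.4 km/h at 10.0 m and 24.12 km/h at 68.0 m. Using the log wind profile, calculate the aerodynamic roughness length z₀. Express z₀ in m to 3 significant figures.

z₀ ≈ 0.170 m

Log law: V(z) ∝ ln(z/z₀). With r = V₁/V₂ = 16.4/24.12 = 0.67993,
r · ln(z₂/z₀) = ln(z₁/z₀) ⇒ ln z₀ = (ln z₁ − r·ln z₂)/(1 − r)
ln z₀ = (2.30259 − 0.67993×4.21951) / 0.32007 = -1.7696
z₀ = exp(-1.7696) = 0.1704 m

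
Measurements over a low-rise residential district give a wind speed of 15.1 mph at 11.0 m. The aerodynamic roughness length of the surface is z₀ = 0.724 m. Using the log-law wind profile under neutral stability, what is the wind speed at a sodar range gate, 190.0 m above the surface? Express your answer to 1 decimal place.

Log law: V(z) ∝ ln(z/z₀), so V₂/V₁ = ln(z₂/z₀) / ln(z₁/z₀).
ln(190.0/0.724) = 5.5700, ln(11.0/0.724) = 2.7209
V₂ = 15.1 × 5.5700/2.7209 = 15.1 × 2.0471 = 30.9119 mph

30.9 mph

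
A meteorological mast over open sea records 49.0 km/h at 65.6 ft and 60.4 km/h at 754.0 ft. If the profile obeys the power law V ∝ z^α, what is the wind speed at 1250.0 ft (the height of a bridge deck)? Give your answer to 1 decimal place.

63.1 km/h

First find α: α = ln(V₂/V₁)/ln(z₂/z₁) = ln(60.4/49.0)/ln(754.0/65.6) = 0.20917/2.44182 = 0.0857
Extrapolate from 754.0 ft to 1250.0 ft: V₃ = 60.4 × (1250.0/754.0)^0.0857 = 60.4 × 1.0443 = 63.0729 km/h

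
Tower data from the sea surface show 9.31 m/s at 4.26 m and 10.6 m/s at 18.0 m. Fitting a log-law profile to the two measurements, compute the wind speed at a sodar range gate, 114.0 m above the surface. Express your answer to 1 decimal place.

Log law: V ∝ ln(z/z₀). From the pair, with r = V₁/V₂ = 0.87830,
ln z₀ = (ln z₁ − r·ln z₂)/(1 − r) = (1.4493 − 0.87830×2.8904)/0.12170 = -8.9512 → z₀ = 0.0001296 m
V₃ = V₁ · ln(z₃/z₀)/ln(z₁/z₀) = 9.31 × 13.6874/10.4005 = 12.2523 m/s

12.3 m/s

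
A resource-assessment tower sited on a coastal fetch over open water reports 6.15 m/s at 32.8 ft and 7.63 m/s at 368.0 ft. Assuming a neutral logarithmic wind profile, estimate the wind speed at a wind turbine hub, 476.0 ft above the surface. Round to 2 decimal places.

Log law: V ∝ ln(z/z₀). From the pair, with r = V₁/V₂ = 0.80603,
ln z₀ = (ln z₁ − r·ln z₂)/(1 − r) = (3.4904 − 0.80603×5.9081)/0.19397 = -6.5559 → z₀ = 0.001422 ft
V₃ = V₁ · ln(z₃/z₀)/ln(z₁/z₀) = 6.15 × 12.7213/10.0463 = 7.7875 m/s

7.79 m/s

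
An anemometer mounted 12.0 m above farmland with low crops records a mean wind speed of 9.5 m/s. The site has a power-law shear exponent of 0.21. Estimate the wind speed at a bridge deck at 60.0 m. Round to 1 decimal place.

13.3 m/s

Power-law profile: V₂ = V₁ · (z₂/z₁)^α
V₂ = 9.5 × (60.0/12.0)^0.21 = 9.5 × (5.0000)^0.21
    = 9.5 × 1.4021 = 13.3201 m/s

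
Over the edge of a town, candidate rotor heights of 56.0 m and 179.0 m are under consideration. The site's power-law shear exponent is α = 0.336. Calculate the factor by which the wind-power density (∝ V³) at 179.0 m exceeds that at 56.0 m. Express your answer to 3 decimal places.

Speed ratio: V_B/V_A = (z_B/z_A)^α = (179.0/56.0)^0.336 = (3.1964)^0.336 = 1.47764
Power-density ratio: P_B/P_A = (V_B/V_A)³ = (1.47764)³ = 3.22628

3.226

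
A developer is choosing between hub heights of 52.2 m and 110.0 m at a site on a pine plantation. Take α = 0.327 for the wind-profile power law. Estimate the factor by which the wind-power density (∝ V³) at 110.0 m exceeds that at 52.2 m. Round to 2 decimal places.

2.08

Speed ratio: V_B/V_A = (z_B/z_A)^α = (110.0/52.2)^0.327 = (2.1073)^0.327 = 1.27602
Power-density ratio: P_B/P_A = (V_B/V_A)³ = (1.27602)³ = 2.07765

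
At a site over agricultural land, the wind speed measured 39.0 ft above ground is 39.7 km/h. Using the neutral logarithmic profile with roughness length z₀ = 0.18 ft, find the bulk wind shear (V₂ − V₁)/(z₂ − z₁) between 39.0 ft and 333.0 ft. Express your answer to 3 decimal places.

Log law: V₂ = V₁ · ln(z₂/z₀)/ln(z₁/z₀) = 39.7 × 7.5229/5.3784 = 55.5301 km/h
ΔV/Δz = (55.5301 − 39.7)/(333.0 − 39.0) = 15.8301/294.0000 = 0.05384 km/h/ft

0.054 km/h/ft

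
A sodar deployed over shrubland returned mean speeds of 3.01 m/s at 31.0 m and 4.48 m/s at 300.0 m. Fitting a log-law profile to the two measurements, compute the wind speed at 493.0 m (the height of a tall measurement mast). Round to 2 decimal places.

Log law: V ∝ ln(z/z₀). From the pair, with r = V₁/V₂ = 0.67187,
ln z₀ = (ln z₁ − r·ln z₂)/(1 − r) = (3.4340 − 0.67187×5.7038)/0.32813 = -1.2137 → z₀ = 0.2971 m
V₃ = V₁ · ln(z₃/z₀)/ln(z₁/z₀) = 3.01 × 7.4142/4.6477 = 4.8017 m/s

4.80 m/s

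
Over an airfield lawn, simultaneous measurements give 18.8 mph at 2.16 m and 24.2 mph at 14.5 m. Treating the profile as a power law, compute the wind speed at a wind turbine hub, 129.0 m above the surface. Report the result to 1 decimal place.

32.3 mph

First find α: α = ln(V₂/V₁)/ln(z₂/z₁) = ln(24.2/18.8)/ln(14.5/2.16) = 0.25250/1.90404 = 0.1326
Extrapolate from 14.5 m to 129.0 m: V₃ = 24.2 × (129.0/14.5)^0.1326 = 24.2 × 1.3362 = 32.3364 mph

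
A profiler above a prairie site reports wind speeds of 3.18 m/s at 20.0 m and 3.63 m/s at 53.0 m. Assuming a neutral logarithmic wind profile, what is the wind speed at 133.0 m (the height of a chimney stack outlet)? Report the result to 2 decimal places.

Log law: V ∝ ln(z/z₀). From the pair, with r = V₁/V₂ = 0.87603,
ln z₀ = (ln z₁ − r·ln z₂)/(1 − r) = (2.9957 − 0.87603×3.9703)/0.12397 = -3.8912 → z₀ = 0.02042 m
V₃ = V₁ · ln(z₃/z₀)/ln(z₁/z₀) = 3.18 × 8.7815/6.8869 = 4.0548 m/s

4.05 m/s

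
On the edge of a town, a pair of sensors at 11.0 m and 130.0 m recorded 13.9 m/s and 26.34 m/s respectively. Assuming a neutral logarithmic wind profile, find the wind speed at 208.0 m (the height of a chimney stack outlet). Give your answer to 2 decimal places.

Log law: V ∝ ln(z/z₀). From the pair, with r = V₁/V₂ = 0.52771,
ln z₀ = (ln z₁ − r·ln z₂)/(1 − r) = (2.3979 − 0.52771×4.8675)/0.47229 = -0.3616 → z₀ = 0.6966 m
V₃ = V₁ · ln(z₃/z₀)/ln(z₁/z₀) = 13.9 × 5.6991/2.7595 = 28.7075 m/s

28.71 m/s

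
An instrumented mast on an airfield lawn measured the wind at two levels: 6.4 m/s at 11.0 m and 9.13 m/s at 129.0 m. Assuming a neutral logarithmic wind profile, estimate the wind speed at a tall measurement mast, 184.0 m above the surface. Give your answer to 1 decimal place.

Log law: V ∝ ln(z/z₀). From the pair, with r = V₁/V₂ = 0.70099,
ln z₀ = (ln z₁ − r·ln z₂)/(1 − r) = (2.3979 − 0.70099×4.8598)/0.29901 = -3.3736 → z₀ = 0.03426 m
V₃ = V₁ · ln(z₃/z₀)/ln(z₁/z₀) = 6.4 × 8.5886/5.7715 = 9.5238 m/s

9.5 m/s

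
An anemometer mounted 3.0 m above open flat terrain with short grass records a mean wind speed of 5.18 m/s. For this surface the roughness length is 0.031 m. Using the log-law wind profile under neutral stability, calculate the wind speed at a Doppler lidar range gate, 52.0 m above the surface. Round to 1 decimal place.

8.4 m/s

Log law: V(z) ∝ ln(z/z₀), so V₂/V₁ = ln(z₂/z₀) / ln(z₁/z₀).
ln(52.0/0.031) = 7.4250, ln(3.0/0.031) = 4.5724
V₂ = 5.18 × 7.4250/4.5724 = 5.18 × 1.6239 = 8.4117 m/s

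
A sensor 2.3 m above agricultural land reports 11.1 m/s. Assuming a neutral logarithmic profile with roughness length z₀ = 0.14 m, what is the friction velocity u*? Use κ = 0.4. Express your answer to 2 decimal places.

Log law: V(z) = (u*/κ) · ln(z/z₀) ⇒ u* = κ · V / ln(z/z₀)
u* = 0.4 × 11.1 / ln(2.3/0.14) = 0.4 × 11.1 / 2.7990
   = 4.4400 / 2.7990 = 1.5863 m/s

u* ≈ 1.59 m/s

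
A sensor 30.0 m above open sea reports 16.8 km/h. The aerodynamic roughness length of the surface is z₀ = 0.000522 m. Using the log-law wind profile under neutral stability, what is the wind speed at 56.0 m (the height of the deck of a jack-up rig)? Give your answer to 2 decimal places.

Log law: V(z) ∝ ln(z/z₀), so V₂/V₁ = ln(z₂/z₀) / ln(z₁/z₀).
ln(56.0/0.000522) = 11.5832, ln(30.0/0.000522) = 10.9590
V₂ = 16.8 × 11.5832/10.9590 = 16.8 × 1.0570 = 17.7568 km/h

17.76 km/h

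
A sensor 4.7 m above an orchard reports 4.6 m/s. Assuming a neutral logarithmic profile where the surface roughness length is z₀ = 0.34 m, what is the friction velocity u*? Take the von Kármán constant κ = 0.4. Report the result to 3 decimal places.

u* ≈ 0.701 m/s

Log law: V(z) = (u*/κ) · ln(z/z₀) ⇒ u* = κ · V / ln(z/z₀)
u* = 0.4 × 4.6 / ln(4.7/0.34) = 0.4 × 4.6 / 2.6264
   = 1.8400 / 2.6264 = 0.7006 m/s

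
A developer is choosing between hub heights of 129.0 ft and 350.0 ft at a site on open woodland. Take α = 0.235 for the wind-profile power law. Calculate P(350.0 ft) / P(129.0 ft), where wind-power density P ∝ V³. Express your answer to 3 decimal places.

Speed ratio: V_B/V_A = (z_B/z_A)^α = (350.0/129.0)^0.235 = (2.7132)^0.235 = 1.26435
Power-density ratio: P_B/P_A = (V_B/V_A)³ = (1.26435)³ = 2.02117

2.021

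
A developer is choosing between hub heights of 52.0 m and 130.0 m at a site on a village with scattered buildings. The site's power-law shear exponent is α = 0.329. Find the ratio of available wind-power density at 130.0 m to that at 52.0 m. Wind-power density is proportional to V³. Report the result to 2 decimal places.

Speed ratio: V_B/V_A = (z_B/z_A)^α = (130.0/52.0)^0.329 = (2.5000)^0.329 = 1.35183
Power-density ratio: P_B/P_A = (V_B/V_A)³ = (1.35183)³ = 2.47040

2.47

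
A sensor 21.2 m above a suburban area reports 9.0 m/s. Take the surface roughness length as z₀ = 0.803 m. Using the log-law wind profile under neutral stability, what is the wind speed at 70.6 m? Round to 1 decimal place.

Log law: V(z) ∝ ln(z/z₀), so V₂/V₁ = ln(z₂/z₀) / ln(z₁/z₀).
ln(70.6/0.803) = 4.4764, ln(21.2/0.803) = 3.2734
V₂ = 9.0 × 4.4764/3.2734 = 9.0 × 1.3675 = 12.3076 m/s

12.3 m/s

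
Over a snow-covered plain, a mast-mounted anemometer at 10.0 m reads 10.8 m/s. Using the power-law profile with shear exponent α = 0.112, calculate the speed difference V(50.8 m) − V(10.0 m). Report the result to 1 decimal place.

Power law: V₂ = V₁ · (z₂/z₁)^α = 10.8 × (5.0800)^0.112 = 12.9563 m/s
ΔV = 12.9563 − 10.8 = 2.1563 m/s

2.2 m/s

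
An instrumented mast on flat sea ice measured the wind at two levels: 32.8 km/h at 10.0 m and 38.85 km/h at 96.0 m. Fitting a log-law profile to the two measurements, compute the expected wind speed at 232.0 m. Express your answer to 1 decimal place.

Log law: V ∝ ln(z/z₀). From the pair, with r = V₁/V₂ = 0.84427,
ln z₀ = (ln z₁ − r·ln z₂)/(1 − r) = (2.3026 − 0.84427×4.5643)/0.15573 = -9.9595 → z₀ = 0.00004727 m
V₃ = V₁ · ln(z₃/z₀)/ln(z₁/z₀) = 32.8 × 15.4063/12.2621 = 41.2103 km/h

41.2 km/h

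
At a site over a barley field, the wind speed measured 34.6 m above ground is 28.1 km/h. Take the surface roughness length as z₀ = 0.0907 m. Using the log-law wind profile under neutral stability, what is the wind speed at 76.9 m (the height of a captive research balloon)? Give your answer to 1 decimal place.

31.9 km/h

Log law: V(z) ∝ ln(z/z₀), so V₂/V₁ = ln(z₂/z₀) / ln(z₁/z₀).
ln(76.9/0.0907) = 6.7427, ln(34.6/0.0907) = 5.9441
V₂ = 28.1 × 6.7427/5.9441 = 28.1 × 1.1344 = 31.8756 km/h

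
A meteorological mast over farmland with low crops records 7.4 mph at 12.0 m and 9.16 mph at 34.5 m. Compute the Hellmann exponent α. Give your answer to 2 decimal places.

Power law: V₂/V₁ = (z₂/z₁)^α ⇒ α = ln(V₂/V₁) / ln(z₂/z₁)
α = ln(9.16/7.4) / ln(34.5/12.0) = ln(1.2378) / ln(2.8750)
  = 0.21337 / 1.05605 = 0.20204

α ≈ 0.20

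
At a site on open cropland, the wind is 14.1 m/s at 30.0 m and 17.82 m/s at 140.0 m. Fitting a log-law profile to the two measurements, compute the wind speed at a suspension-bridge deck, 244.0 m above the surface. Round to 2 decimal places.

Log law: V ∝ ln(z/z₀). From the pair, with r = V₁/V₂ = 0.79125,
ln z₀ = (ln z₁ − r·ln z₂)/(1 − r) = (3.4012 − 0.79125×4.9416)/0.20875 = -2.4376 → z₀ = 0.08737 m
V₃ = V₁ · ln(z₃/z₀)/ln(z₁/z₀) = 14.1 × 7.9348/5.8388 = 19.1615 m/s

19.16 m/s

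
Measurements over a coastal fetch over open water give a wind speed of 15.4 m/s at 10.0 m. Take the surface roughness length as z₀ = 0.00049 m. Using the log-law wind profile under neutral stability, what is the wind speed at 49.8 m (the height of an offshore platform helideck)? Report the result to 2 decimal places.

17.89 m/s

Log law: V(z) ∝ ln(z/z₀), so V₂/V₁ = ln(z₂/z₀) / ln(z₁/z₀).
ln(49.8/0.00049) = 11.5291, ln(10.0/0.00049) = 9.9237
V₂ = 15.4 × 11.5291/9.9237 = 15.4 × 1.1618 = 17.8914 m/s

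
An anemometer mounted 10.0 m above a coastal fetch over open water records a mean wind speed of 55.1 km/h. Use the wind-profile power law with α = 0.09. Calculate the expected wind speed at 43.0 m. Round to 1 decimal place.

Power-law profile: V₂ = V₁ · (z₂/z₁)^α
V₂ = 55.1 × (43.0/10.0)^0.09 = 55.1 × (4.3000)^0.09
    = 55.1 × 1.1403 = 62.8295 km/h

62.8 km/h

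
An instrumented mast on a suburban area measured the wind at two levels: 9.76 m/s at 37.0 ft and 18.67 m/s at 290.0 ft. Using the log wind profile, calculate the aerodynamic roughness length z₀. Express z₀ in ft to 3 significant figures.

Log law: V(z) ∝ ln(z/z₀). With r = V₁/V₂ = 9.76/18.67 = 0.52276,
r · ln(z₂/z₀) = ln(z₁/z₀) ⇒ ln z₀ = (ln z₁ − r·ln z₂)/(1 − r)
ln z₀ = (3.61092 − 0.52276×5.66988) / 0.47724 = 1.3555
z₀ = exp(1.3555) = 3.879 ft

z₀ ≈ 3.88 ft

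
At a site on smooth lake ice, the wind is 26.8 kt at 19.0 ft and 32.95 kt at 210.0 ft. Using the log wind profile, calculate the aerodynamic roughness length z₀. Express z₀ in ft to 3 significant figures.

z₀ ≈ 0.000539 ft

Log law: V(z) ∝ ln(z/z₀). With r = V₁/V₂ = 26.8/32.95 = 0.81335,
r · ln(z₂/z₀) = ln(z₁/z₀) ⇒ ln z₀ = (ln z₁ − r·ln z₂)/(1 − r)
ln z₀ = (2.94444 − 0.81335×5.34711) / 0.18665 = -7.5257
z₀ = exp(-7.5257) = 0.0005390 ft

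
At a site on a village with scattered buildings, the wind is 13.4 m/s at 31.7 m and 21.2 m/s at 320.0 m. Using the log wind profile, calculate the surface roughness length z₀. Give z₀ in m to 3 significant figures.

z₀ ≈ 0.597 m

Log law: V(z) ∝ ln(z/z₀). With r = V₁/V₂ = 13.4/21.2 = 0.63208,
r · ln(z₂/z₀) = ln(z₁/z₀) ⇒ ln z₀ = (ln z₁ − r·ln z₂)/(1 − r)
ln z₀ = (3.45632 − 0.63208×5.76832) / 0.36792 = -0.5156
z₀ = exp(-0.5156) = 0.5971 m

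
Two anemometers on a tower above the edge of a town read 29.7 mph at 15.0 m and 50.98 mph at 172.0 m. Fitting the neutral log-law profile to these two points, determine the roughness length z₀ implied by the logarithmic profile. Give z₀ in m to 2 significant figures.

Log law: V(z) ∝ ln(z/z₀). With r = V₁/V₂ = 29.7/50.98 = 0.58258,
r · ln(z₂/z₀) = ln(z₁/z₀) ⇒ ln z₀ = (ln z₁ − r·ln z₂)/(1 − r)
ln z₀ = (2.70805 − 0.58258×5.14749) / 0.41742 = -0.6966
z₀ = exp(-0.6966) = 0.4983 m

z₀ ≈ 0.50 m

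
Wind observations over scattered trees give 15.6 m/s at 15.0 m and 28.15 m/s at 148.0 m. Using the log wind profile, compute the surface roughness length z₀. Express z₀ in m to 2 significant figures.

Log law: V(z) ∝ ln(z/z₀). With r = V₁/V₂ = 15.6/28.15 = 0.55417,
r · ln(z₂/z₀) = ln(z₁/z₀) ⇒ ln z₀ = (ln z₁ − r·ln z₂)/(1 − r)
ln z₀ = (2.70805 − 0.55417×4.99721) / 0.44583 = -0.1374
z₀ = exp(-0.1374) = 0.8716 m

z₀ ≈ 0.87 m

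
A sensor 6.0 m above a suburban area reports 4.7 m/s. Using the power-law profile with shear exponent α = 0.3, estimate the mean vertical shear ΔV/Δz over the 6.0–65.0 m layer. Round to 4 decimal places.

0.0831 m/s/m

Power law: V₂ = V₁ · (z₂/z₁)^α = 4.7 × (10.8333)^0.3 = 9.6056 m/s
ΔV/Δz = (9.6056 − 4.7)/(65.0 − 6.0) = 4.9056/59.0000 = 0.08315 m/s/m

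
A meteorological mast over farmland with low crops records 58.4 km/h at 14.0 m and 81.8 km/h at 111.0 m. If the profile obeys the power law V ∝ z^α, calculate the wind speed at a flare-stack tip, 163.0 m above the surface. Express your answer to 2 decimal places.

87.08 km/h

First find α: α = ln(V₂/V₁)/ln(z₂/z₁) = ln(81.8/58.4)/ln(111.0/14.0) = 0.33696/2.07047 = 0.1627
Extrapolate from 111.0 m to 163.0 m: V₃ = 81.8 × (163.0/111.0)^0.1627 = 81.8 × 1.0645 = 87.0783 km/h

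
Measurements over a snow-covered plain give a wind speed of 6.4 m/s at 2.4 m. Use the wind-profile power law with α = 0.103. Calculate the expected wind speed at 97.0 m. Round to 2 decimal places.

Power-law profile: V₂ = V₁ · (z₂/z₁)^α
V₂ = 6.4 × (97.0/2.4)^0.103 = 6.4 × (40.4167)^0.103
    = 6.4 × 1.4638 = 9.3682 m/s

9.37 m/s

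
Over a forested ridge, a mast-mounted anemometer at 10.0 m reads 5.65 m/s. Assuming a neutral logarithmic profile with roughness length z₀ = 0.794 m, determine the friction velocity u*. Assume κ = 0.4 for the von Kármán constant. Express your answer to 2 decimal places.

u* ≈ 0.89 m/s

Log law: V(z) = (u*/κ) · ln(z/z₀) ⇒ u* = κ · V / ln(z/z₀)
u* = 0.4 × 5.65 / ln(10.0/0.794) = 0.4 × 5.65 / 2.5333
   = 2.2600 / 2.5333 = 0.8921 m/s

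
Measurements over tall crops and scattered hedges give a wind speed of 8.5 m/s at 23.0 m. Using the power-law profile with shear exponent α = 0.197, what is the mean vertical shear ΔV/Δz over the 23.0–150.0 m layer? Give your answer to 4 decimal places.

0.0299 m/s/m

Power law: V₂ = V₁ · (z₂/z₁)^α = 8.5 × (6.5217)^0.197 = 12.2984 m/s
ΔV/Δz = (12.2984 − 8.5)/(150.0 − 23.0) = 3.7984/127.0000 = 0.02991 m/s/m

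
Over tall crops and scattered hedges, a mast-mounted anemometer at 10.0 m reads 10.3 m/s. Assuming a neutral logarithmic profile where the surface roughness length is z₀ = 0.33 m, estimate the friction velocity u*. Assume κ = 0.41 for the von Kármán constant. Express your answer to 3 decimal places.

Log law: V(z) = (u*/κ) · ln(z/z₀) ⇒ u* = κ · V / ln(z/z₀)
u* = 0.41 × 10.3 / ln(10.0/0.33) = 0.41 × 10.3 / 3.4112
   = 4.2230 / 3.4112 = 1.2380 m/s

u* ≈ 1.238 m/s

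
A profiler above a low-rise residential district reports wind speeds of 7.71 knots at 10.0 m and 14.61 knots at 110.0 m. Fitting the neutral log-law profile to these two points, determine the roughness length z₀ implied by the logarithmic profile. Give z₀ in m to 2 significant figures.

z₀ ≈ 0.69 m

Log law: V(z) ∝ ln(z/z₀). With r = V₁/V₂ = 7.71/14.61 = 0.52772,
r · ln(z₂/z₀) = ln(z₁/z₀) ⇒ ln z₀ = (ln z₁ − r·ln z₂)/(1 − r)
ln z₀ = (2.30259 − 0.52772×4.70048) / 0.47228 = -0.3768
z₀ = exp(-0.3768) = 0.6861 m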